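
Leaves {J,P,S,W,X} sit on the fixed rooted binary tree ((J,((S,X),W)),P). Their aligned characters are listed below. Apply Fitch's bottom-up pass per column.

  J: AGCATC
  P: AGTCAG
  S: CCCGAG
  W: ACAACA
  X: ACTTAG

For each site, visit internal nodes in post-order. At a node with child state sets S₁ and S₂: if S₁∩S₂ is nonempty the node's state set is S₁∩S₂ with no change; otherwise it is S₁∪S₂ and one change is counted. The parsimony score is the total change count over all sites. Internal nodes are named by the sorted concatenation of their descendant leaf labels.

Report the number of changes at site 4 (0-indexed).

2

[col 0] SX: children S:{C}, X:{A} ∪→ {A,C}; cost 1
[col 0] SWX: children SX:{A,C}, W:{A} ∩→ {A}; cost 0
[col 0] JSWX: children J:{A}, SWX:{A} ∩→ {A}; cost 0
[col 0] JPSWX: children JSWX:{A}, P:{A} ∩→ {A}; cost 0
[col 1] SX: children S:{C}, X:{C} ∩→ {C}; cost 0
[col 1] SWX: children SX:{C}, W:{C} ∩→ {C}; cost 0
[col 1] JSWX: children J:{G}, SWX:{C} ∪→ {C,G}; cost 1
[col 1] JPSWX: children JSWX:{C,G}, P:{G} ∩→ {G}; cost 0
[col 2] SX: children S:{C}, X:{T} ∪→ {C,T}; cost 1
[col 2] SWX: children SX:{C,T}, W:{A} ∪→ {A,C,T}; cost 1
[col 2] JSWX: children J:{C}, SWX:{A,C,T} ∩→ {C}; cost 0
[col 2] JPSWX: children JSWX:{C}, P:{T} ∪→ {C,T}; cost 1
[col 3] SX: children S:{G}, X:{T} ∪→ {G,T}; cost 1
[col 3] SWX: children SX:{G,T}, W:{A} ∪→ {A,G,T}; cost 1
[col 3] JSWX: children J:{A}, SWX:{A,G,T} ∩→ {A}; cost 0
[col 3] JPSWX: children JSWX:{A}, P:{C} ∪→ {A,C}; cost 1
[col 4] SX: children S:{A}, X:{A} ∩→ {A}; cost 0
[col 4] SWX: children SX:{A}, W:{C} ∪→ {A,C}; cost 1
[col 4] JSWX: children J:{T}, SWX:{A,C} ∪→ {A,C,T}; cost 1
[col 4] JPSWX: children JSWX:{A,C,T}, P:{A} ∩→ {A}; cost 0
[col 5] SX: children S:{G}, X:{G} ∩→ {G}; cost 0
[col 5] SWX: children SX:{G}, W:{A} ∪→ {A,G}; cost 1
[col 5] JSWX: children J:{C}, SWX:{A,G} ∪→ {A,C,G}; cost 1
[col 5] JPSWX: children JSWX:{A,C,G}, P:{G} ∩→ {G}; cost 0
per-site changes: [1, 1, 3, 3, 2, 2]; total = 12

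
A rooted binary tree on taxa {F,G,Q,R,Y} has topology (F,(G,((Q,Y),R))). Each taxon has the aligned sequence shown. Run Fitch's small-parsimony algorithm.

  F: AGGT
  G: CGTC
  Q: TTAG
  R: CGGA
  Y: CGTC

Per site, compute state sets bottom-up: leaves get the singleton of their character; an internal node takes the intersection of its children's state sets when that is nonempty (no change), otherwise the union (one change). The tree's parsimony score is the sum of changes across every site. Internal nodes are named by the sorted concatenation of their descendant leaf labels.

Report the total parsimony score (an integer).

9

[col 0] QY: children Q:{T}, Y:{C} ∪→ {C,T}; cost 1
[col 0] QRY: children QY:{C,T}, R:{C} ∩→ {C}; cost 0
[col 0] GQRY: children G:{C}, QRY:{C} ∩→ {C}; cost 0
[col 0] FGQRY: children F:{A}, GQRY:{C} ∪→ {A,C}; cost 1
[col 1] QY: children Q:{T}, Y:{G} ∪→ {G,T}; cost 1
[col 1] QRY: children QY:{G,T}, R:{G} ∩→ {G}; cost 0
[col 1] GQRY: children G:{G}, QRY:{G} ∩→ {G}; cost 0
[col 1] FGQRY: children F:{G}, GQRY:{G} ∩→ {G}; cost 0
[col 2] QY: children Q:{A}, Y:{T} ∪→ {A,T}; cost 1
[col 2] QRY: children QY:{A,T}, R:{G} ∪→ {A,G,T}; cost 1
[col 2] GQRY: children G:{T}, QRY:{A,G,T} ∩→ {T}; cost 0
[col 2] FGQRY: children F:{G}, GQRY:{T} ∪→ {G,T}; cost 1
[col 3] QY: children Q:{G}, Y:{C} ∪→ {C,G}; cost 1
[col 3] QRY: children QY:{C,G}, R:{A} ∪→ {A,C,G}; cost 1
[col 3] GQRY: children G:{C}, QRY:{A,C,G} ∩→ {C}; cost 0
[col 3] FGQRY: children F:{T}, GQRY:{C} ∪→ {C,T}; cost 1
per-site changes: [2, 1, 3, 3]; total = 9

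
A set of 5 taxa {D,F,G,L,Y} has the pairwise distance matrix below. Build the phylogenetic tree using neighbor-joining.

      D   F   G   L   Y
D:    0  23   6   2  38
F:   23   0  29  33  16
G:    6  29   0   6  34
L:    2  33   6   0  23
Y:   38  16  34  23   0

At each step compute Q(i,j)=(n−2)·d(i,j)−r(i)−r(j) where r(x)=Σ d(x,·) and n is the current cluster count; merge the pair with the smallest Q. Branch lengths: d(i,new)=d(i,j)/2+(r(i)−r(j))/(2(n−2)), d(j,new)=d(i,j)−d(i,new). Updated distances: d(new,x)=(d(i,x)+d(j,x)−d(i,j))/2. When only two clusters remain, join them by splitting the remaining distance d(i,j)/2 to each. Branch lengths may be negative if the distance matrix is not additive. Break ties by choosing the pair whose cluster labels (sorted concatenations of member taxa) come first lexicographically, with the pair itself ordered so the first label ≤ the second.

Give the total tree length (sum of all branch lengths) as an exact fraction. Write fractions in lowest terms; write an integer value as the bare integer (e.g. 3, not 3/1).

339/8

1. join F+Y (d=16, Q=-164) ⇒ FY; edges |F|=19/3, |Y|=29/3
  updated: d(D,FY)=45/2, d(FY,G)=47/2, d(FY,L)=20
2. join D+L (d=2, Q=-109/2) ⇒ DL; edges |D|=13/8, |L|=3/8
  updated: d(DL,FY)=81/4, d(DL,G)=5
3. join DL+FY (d=81/4, Q=-195/4) ⇒ DFLY; edges |DL|=7/8, |FY|=155/8
  updated: d(DFLY,G)=33/8
4. join DFLY+G (d=33/8) ⇒ DFGLY; edges |DFLY|=33/16, |G|=33/16
final tree: (((D:13/8,L:3/8):7/8,(F:19/3,Y:29/3):155/8):33/16,G:33/16)
total length: 339/8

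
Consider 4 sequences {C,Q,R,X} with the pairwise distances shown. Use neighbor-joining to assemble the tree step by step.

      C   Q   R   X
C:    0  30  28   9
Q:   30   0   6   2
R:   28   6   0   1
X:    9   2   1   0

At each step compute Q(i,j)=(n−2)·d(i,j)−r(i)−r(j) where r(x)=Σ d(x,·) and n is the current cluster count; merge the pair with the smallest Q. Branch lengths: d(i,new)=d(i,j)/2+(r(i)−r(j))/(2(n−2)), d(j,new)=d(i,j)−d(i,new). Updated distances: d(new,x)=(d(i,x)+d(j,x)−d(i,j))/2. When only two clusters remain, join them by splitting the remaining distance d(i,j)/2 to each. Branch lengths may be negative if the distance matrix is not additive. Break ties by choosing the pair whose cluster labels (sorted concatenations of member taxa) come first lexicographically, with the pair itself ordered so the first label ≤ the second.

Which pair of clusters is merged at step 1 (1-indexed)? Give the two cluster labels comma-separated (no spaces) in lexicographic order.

C,X

iteration 1: select C,X (d=9, Q=-61); attach at lengths (73/4, -37/4); label the merged cluster CX
  updated: d(CX,Q)=23/2, d(CX,R)=10
iteration 2: select CX,Q (d=23/2, Q=-55/2); attach at lengths (31/4, 15/4); label the merged cluster CQX
  updated: d(CQX,R)=9/4
iteration 3: select CQX,R (d=9/4); attach at lengths (9/8, 9/8); label the merged cluster CQRX
final tree: (((C:73/4,X:-37/4):31/4,Q:15/4):9/8,R:9/8)
total length: 91/4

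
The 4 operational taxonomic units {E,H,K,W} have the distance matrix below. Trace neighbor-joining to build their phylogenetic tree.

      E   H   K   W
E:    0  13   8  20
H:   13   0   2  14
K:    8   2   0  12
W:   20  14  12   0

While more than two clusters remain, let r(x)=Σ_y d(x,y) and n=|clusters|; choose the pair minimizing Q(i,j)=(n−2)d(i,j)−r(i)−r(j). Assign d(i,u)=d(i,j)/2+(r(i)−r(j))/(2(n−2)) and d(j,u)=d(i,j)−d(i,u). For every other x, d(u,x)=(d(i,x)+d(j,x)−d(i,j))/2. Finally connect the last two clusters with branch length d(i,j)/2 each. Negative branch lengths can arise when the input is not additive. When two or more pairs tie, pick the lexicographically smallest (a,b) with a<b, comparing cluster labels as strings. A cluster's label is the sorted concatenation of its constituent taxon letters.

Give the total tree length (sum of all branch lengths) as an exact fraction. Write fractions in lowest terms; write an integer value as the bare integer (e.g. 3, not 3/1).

91/4

step 1: merge (E,K) at d=8, Q=-47; branch lengths E→35/4, K→-3/4; new cluster EK
  updated: d(EK,H)=7/2, d(EK,W)=12
step 2: merge (EK,H) at d=7/2, Q=-59/2; branch lengths EK→3/4, H→11/4; new cluster EHK
  updated: d(EHK,W)=45/4
step 3: merge (EHK,W) at d=45/4; branch lengths EHK→45/8, W→45/8; new cluster EHKW
final tree: (((E:35/4,K:-3/4):3/4,H:11/4):45/8,W:45/8)
total length: 91/4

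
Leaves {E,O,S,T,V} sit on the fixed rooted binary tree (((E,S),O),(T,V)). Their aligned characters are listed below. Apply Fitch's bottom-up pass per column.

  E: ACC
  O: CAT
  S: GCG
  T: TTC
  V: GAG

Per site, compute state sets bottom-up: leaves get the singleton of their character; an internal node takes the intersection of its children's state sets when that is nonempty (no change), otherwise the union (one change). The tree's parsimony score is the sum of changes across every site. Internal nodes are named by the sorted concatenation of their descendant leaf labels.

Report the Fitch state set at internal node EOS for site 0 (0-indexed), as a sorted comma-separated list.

ES@0: {A} ∪ {G} = {A,G} (union, +1)
EOS@0: {A,G} ∪ {C} = {A,C,G} (union, +1)
TV@0: {T} ∪ {G} = {G,T} (union, +1)
EOSTV@0: {A,C,G} ∩ {G,T} = {G} (intersection, +0)
ES@1: {C} ∩ {C} = {C} (intersection, +0)
EOS@1: {C} ∪ {A} = {A,C} (union, +1)
TV@1: {T} ∪ {A} = {A,T} (union, +1)
EOSTV@1: {A,C} ∩ {A,T} = {A} (intersection, +0)
ES@2: {C} ∪ {G} = {C,G} (union, +1)
EOS@2: {C,G} ∪ {T} = {C,G,T} (union, +1)
TV@2: {C} ∪ {G} = {C,G} (union, +1)
EOSTV@2: {C,G,T} ∩ {C,G} = {C,G} (intersection, +0)
per-site changes: [3, 2, 3]; total = 8

A,C,G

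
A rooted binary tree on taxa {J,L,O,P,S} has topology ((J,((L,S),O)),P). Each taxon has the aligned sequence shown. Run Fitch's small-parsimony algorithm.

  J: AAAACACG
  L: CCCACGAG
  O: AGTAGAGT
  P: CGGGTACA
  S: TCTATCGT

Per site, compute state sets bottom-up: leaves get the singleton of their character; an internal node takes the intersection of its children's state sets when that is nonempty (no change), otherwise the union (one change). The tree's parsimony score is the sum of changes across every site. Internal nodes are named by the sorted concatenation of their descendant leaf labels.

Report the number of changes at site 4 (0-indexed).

3

LS@0: {C} ∪ {T} = {C,T} (union, +1)
LOS@0: {C,T} ∪ {A} = {A,C,T} (union, +1)
JLOS@0: {A} ∩ {A,C,T} = {A} (intersection, +0)
JLOPS@0: {A} ∪ {C} = {A,C} (union, +1)
LS@1: {C} ∩ {C} = {C} (intersection, +0)
LOS@1: {C} ∪ {G} = {C,G} (union, +1)
JLOS@1: {A} ∪ {C,G} = {A,C,G} (union, +1)
JLOPS@1: {A,C,G} ∩ {G} = {G} (intersection, +0)
LS@2: {C} ∪ {T} = {C,T} (union, +1)
LOS@2: {C,T} ∩ {T} = {T} (intersection, +0)
JLOS@2: {A} ∪ {T} = {A,T} (union, +1)
JLOPS@2: {A,T} ∪ {G} = {A,G,T} (union, +1)
LS@3: {A} ∩ {A} = {A} (intersection, +0)
LOS@3: {A} ∩ {A} = {A} (intersection, +0)
JLOS@3: {A} ∩ {A} = {A} (intersection, +0)
JLOPS@3: {A} ∪ {G} = {A,G} (union, +1)
LS@4: {C} ∪ {T} = {C,T} (union, +1)
LOS@4: {C,T} ∪ {G} = {C,G,T} (union, +1)
JLOS@4: {C} ∩ {C,G,T} = {C} (intersection, +0)
JLOPS@4: {C} ∪ {T} = {C,T} (union, +1)
LS@5: {G} ∪ {C} = {C,G} (union, +1)
LOS@5: {C,G} ∪ {A} = {A,C,G} (union, +1)
JLOS@5: {A} ∩ {A,C,G} = {A} (intersection, +0)
JLOPS@5: {A} ∩ {A} = {A} (intersection, +0)
LS@6: {A} ∪ {G} = {A,G} (union, +1)
LOS@6: {A,G} ∩ {G} = {G} (intersection, +0)
JLOS@6: {C} ∪ {G} = {C,G} (union, +1)
JLOPS@6: {C,G} ∩ {C} = {C} (intersection, +0)
LS@7: {G} ∪ {T} = {G,T} (union, +1)
LOS@7: {G,T} ∩ {T} = {T} (intersection, +0)
JLOS@7: {G} ∪ {T} = {G,T} (union, +1)
JLOPS@7: {G,T} ∪ {A} = {A,G,T} (union, +1)
per-site changes: [3, 2, 3, 1, 3, 2, 2, 3]; total = 19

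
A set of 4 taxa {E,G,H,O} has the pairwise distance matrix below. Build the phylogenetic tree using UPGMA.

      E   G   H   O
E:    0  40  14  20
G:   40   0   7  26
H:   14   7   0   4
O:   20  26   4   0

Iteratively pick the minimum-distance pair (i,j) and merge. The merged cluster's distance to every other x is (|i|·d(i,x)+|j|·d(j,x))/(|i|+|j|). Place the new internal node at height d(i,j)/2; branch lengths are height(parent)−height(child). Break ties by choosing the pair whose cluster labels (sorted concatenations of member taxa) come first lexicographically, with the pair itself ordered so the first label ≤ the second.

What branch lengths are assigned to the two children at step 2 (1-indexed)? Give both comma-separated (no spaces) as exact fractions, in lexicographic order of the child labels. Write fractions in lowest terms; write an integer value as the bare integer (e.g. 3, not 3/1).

1. join H+O (d=4) ⇒ HO; edges |H|=2, |O|=2
  updated: d(E,HO)=17, d(G,HO)=33/2
2. join G+HO (d=33/2) ⇒ GHO; edges |G|=33/4, |HO|=25/4
  updated: d(E,GHO)=74/3
3. join E+GHO (d=74/3) ⇒ EGHO; edges |E|=37/3, |GHO|=49/12
final tree: (E:37/3,(G:33/4,(H:2,O:2):25/4):49/12)
total length: 419/12

33/4,25/4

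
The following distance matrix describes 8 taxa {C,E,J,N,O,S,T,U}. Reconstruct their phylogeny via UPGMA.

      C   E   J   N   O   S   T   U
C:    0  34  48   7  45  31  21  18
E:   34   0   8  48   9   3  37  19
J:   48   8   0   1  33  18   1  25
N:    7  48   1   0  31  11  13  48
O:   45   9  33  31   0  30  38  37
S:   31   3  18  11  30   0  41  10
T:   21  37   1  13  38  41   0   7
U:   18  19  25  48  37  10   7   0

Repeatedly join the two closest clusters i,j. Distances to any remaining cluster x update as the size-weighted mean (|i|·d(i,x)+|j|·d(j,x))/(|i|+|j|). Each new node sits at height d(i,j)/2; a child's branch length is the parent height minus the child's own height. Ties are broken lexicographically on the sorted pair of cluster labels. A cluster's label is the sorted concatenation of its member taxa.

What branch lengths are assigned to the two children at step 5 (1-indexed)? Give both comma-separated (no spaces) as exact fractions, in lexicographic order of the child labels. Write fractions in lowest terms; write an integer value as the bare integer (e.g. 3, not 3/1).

38/3,55/6

step 1: merge (J,N) at d=1; branch lengths J→1/2, N→1/2; new cluster JN
  updated: d(C,JN)=55/2, d(E,JN)=28, d(JN,O)=32, d(JN,S)=29/2, d(JN,T)=7, d(JN,U)=73/2
step 2: merge (E,S) at d=3; branch lengths E→3/2, S→3/2; new cluster ES
  updated: d(C,ES)=65/2, d(ES,JN)=85/4, d(ES,O)=39/2, d(ES,T)=39, d(ES,U)=29/2
step 3: merge (JN,T) at d=7; branch lengths JN→3, T→7/2; new cluster JNT
  updated: d(C,JNT)=76/3, d(ES,JNT)=163/6, d(JNT,O)=34, d(JNT,U)=80/3
step 4: merge (ES,U) at d=29/2; branch lengths ES→23/4, U→29/4; new cluster ESU
  updated: d(C,ESU)=83/3, d(ESU,JNT)=27, d(ESU,O)=76/3
step 5: merge (C,JNT) at d=76/3; branch lengths C→38/3, JNT→55/6; new cluster CJNT
  updated: d(CJNT,ESU)=163/6, d(CJNT,O)=147/4
step 6: merge (ESU,O) at d=76/3; branch lengths ESU→65/12, O→38/3; new cluster EOSU
  updated: d(CJNT,EOSU)=473/16
step 7: merge (CJNT,EOSU) at d=473/16; branch lengths CJNT→203/96, EOSU→203/96; new cluster CEJNOSTU
final tree: ((C:38/3,((J:1/2,N:1/2):3,T:7/2):55/6):203/96,(((E:3/2,S:3/2):23/4,U:29/4):65/12,O:38/3):203/96)
total length: 3247/48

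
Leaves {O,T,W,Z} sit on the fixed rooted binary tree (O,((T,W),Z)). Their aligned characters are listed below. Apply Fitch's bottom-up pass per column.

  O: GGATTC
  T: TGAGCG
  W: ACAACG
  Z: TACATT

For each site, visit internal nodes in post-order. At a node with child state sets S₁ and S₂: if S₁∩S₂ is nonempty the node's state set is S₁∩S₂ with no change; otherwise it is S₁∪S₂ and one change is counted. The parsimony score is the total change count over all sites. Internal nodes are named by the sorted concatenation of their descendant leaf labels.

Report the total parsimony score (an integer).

10

[col 0] TW: children T:{T}, W:{A} ∪→ {A,T}; cost 1
[col 0] TWZ: children TW:{A,T}, Z:{T} ∩→ {T}; cost 0
[col 0] OTWZ: children O:{G}, TWZ:{T} ∪→ {G,T}; cost 1
[col 1] TW: children T:{G}, W:{C} ∪→ {C,G}; cost 1
[col 1] TWZ: children TW:{C,G}, Z:{A} ∪→ {A,C,G}; cost 1
[col 1] OTWZ: children O:{G}, TWZ:{A,C,G} ∩→ {G}; cost 0
[col 2] TW: children T:{A}, W:{A} ∩→ {A}; cost 0
[col 2] TWZ: children TW:{A}, Z:{C} ∪→ {A,C}; cost 1
[col 2] OTWZ: children O:{A}, TWZ:{A,C} ∩→ {A}; cost 0
[col 3] TW: children T:{G}, W:{A} ∪→ {A,G}; cost 1
[col 3] TWZ: children TW:{A,G}, Z:{A} ∩→ {A}; cost 0
[col 3] OTWZ: children O:{T}, TWZ:{A} ∪→ {A,T}; cost 1
[col 4] TW: children T:{C}, W:{C} ∩→ {C}; cost 0
[col 4] TWZ: children TW:{C}, Z:{T} ∪→ {C,T}; cost 1
[col 4] OTWZ: children O:{T}, TWZ:{C,T} ∩→ {T}; cost 0
[col 5] TW: children T:{G}, W:{G} ∩→ {G}; cost 0
[col 5] TWZ: children TW:{G}, Z:{T} ∪→ {G,T}; cost 1
[col 5] OTWZ: children O:{C}, TWZ:{G,T} ∪→ {C,G,T}; cost 1
per-site changes: [2, 2, 1, 2, 1, 2]; total = 10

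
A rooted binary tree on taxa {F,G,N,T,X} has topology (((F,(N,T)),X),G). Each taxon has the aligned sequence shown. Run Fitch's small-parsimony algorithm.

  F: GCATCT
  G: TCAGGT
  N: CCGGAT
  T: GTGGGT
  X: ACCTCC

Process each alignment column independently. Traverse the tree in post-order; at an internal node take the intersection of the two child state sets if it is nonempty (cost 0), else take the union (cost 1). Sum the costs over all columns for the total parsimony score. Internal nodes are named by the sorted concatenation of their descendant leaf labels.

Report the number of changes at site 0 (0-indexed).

3

NT@0: {C} ∪ {G} = {C,G} (union, +1)
FNT@0: {G} ∩ {C,G} = {G} (intersection, +0)
FNTX@0: {G} ∪ {A} = {A,G} (union, +1)
FGNTX@0: {A,G} ∪ {T} = {A,G,T} (union, +1)
NT@1: {C} ∪ {T} = {C,T} (union, +1)
FNT@1: {C} ∩ {C,T} = {C} (intersection, +0)
FNTX@1: {C} ∩ {C} = {C} (intersection, +0)
FGNTX@1: {C} ∩ {C} = {C} (intersection, +0)
NT@2: {G} ∩ {G} = {G} (intersection, +0)
FNT@2: {A} ∪ {G} = {A,G} (union, +1)
FNTX@2: {A,G} ∪ {C} = {A,C,G} (union, +1)
FGNTX@2: {A,C,G} ∩ {A} = {A} (intersection, +0)
NT@3: {G} ∩ {G} = {G} (intersection, +0)
FNT@3: {T} ∪ {G} = {G,T} (union, +1)
FNTX@3: {G,T} ∩ {T} = {T} (intersection, +0)
FGNTX@3: {T} ∪ {G} = {G,T} (union, +1)
NT@4: {A} ∪ {G} = {A,G} (union, +1)
FNT@4: {C} ∪ {A,G} = {A,C,G} (union, +1)
FNTX@4: {A,C,G} ∩ {C} = {C} (intersection, +0)
FGNTX@4: {C} ∪ {G} = {C,G} (union, +1)
NT@5: {T} ∩ {T} = {T} (intersection, +0)
FNT@5: {T} ∩ {T} = {T} (intersection, +0)
FNTX@5: {T} ∪ {C} = {C,T} (union, +1)
FGNTX@5: {C,T} ∩ {T} = {T} (intersection, +0)
per-site changes: [3, 1, 2, 2, 3, 1]; total = 12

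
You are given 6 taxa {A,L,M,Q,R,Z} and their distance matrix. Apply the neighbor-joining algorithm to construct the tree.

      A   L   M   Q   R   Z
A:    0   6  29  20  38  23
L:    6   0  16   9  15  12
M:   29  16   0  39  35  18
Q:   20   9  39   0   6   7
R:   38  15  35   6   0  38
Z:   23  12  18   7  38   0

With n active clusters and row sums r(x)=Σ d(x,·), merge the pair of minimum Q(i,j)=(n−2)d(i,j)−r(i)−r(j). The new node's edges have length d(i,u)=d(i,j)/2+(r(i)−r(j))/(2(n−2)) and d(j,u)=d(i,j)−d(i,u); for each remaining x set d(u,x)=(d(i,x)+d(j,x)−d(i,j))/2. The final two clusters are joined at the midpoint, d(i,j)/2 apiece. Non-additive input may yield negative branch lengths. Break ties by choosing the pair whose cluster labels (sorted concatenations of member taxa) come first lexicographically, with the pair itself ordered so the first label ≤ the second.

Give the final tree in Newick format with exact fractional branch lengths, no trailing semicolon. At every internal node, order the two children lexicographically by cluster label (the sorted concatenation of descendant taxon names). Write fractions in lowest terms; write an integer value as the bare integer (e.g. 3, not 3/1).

(((A:41/4,L:-17/4):19/8,(M:157/12,Z:59/12):45/8):97/16,(Q:-27/8,R:75/8):97/16)

iteration 1: select Q,R (d=6, Q=-189); attach at lengths (-27/8, 75/8); label the merged cluster QR
  updated: d(A,QR)=26, d(L,QR)=9, d(M,QR)=34, d(QR,Z)=39/2
iteration 2: select M,Z (d=18, Q=-231/2); attach at lengths (157/12, 59/12); label the merged cluster MZ
  updated: d(A,MZ)=17, d(L,MZ)=5, d(MZ,QR)=71/4
iteration 3: select A,L (d=6, Q=-57); attach at lengths (41/4, -17/4); label the merged cluster AL
  updated: d(AL,MZ)=8, d(AL,QR)=29/2
iteration 4: select AL,MZ (d=8, Q=-161/4); attach at lengths (19/8, 45/8); label the merged cluster ALMZ
  updated: d(ALMZ,QR)=97/8
iteration 5: select ALMZ,QR (d=97/8); attach at lengths (97/16, 97/16); label the merged cluster ALMQRZ
final tree: (((A:41/4,L:-17/4):19/8,(M:157/12,Z:59/12):45/8):97/16,(Q:-27/8,R:75/8):97/16)
total length: 401/8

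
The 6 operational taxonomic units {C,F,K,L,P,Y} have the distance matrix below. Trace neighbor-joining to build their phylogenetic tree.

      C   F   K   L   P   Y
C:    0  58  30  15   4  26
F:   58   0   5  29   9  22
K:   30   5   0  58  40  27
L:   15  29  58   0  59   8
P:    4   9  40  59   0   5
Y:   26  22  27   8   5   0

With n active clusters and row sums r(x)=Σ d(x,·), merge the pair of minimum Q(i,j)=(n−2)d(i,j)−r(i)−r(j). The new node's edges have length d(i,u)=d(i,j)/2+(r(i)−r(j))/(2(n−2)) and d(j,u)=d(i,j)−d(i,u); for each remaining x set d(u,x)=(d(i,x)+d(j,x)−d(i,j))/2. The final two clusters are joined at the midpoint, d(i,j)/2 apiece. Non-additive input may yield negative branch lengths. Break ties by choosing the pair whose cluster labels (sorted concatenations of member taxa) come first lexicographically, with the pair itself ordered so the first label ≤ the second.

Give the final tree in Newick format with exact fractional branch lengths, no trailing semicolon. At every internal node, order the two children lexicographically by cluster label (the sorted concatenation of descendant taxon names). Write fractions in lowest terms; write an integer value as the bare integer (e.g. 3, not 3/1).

step 1: merge (F,K) at d=5, Q=-263; branch lengths F→-17/8, K→57/8; new cluster FK
  updated: d(C,FK)=83/2, d(FK,L)=41, d(FK,P)=22, d(FK,Y)=22
step 2: merge (C,L) at d=15, Q=-329/2; branch lengths C→17/12, L→163/12; new cluster CL
  updated: d(CL,FK)=135/4, d(CL,P)=24, d(CL,Y)=19/2
step 3: merge (CL,Y) at d=19/2, Q=-339/4; branch lengths CL→199/16, Y→-47/16; new cluster CLY
  updated: d(CLY,FK)=185/8, d(CLY,P)=39/4
step 4: merge (CLY,FK) at d=185/8, Q=-439/8; branch lengths CLY→87/16, FK→283/16; new cluster CFKLY
  updated: d(CFKLY,P)=69/16
step 5: merge (CFKLY,P) at d=69/16; branch lengths CFKLY→69/32, P→69/32; new cluster CFKLPY
final tree: ((((C:17/12,L:163/12):199/16,Y:-47/16):87/16,(F:-17/8,K:57/8):283/16):69/32,P:69/32)
total length: 911/16

((((C:17/12,L:163/12):199/16,Y:-47/16):87/16,(F:-17/8,K:57/8):283/16):69/32,P:69/32)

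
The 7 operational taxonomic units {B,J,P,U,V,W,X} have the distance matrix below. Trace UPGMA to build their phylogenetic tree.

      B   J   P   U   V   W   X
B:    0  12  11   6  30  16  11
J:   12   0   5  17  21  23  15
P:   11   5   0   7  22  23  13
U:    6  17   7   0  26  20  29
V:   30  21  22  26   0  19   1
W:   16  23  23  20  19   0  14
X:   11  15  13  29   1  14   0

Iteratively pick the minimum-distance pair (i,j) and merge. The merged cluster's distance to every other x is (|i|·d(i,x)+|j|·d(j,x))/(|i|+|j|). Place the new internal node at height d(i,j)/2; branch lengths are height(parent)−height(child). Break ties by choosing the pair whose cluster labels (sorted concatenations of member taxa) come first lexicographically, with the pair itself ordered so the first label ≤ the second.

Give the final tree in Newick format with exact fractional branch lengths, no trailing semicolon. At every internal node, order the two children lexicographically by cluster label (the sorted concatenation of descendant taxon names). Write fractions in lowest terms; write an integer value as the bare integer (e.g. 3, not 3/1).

iteration 1: select V,X (d=1); attach at lengths (1/2, 1/2); label the merged cluster VX
  updated: d(B,VX)=41/2, d(J,VX)=18, d(P,VX)=35/2, d(U,VX)=55/2, d(VX,W)=33/2
iteration 2: select J,P (d=5); attach at lengths (5/2, 5/2); label the merged cluster JP
  updated: d(B,JP)=23/2, d(JP,U)=12, d(JP,VX)=71/4, d(JP,W)=23
iteration 3: select B,U (d=6); attach at lengths (3, 3); label the merged cluster BU
  updated: d(BU,JP)=47/4, d(BU,VX)=24, d(BU,W)=18
iteration 4: select BU,JP (d=47/4); attach at lengths (23/8, 27/8); label the merged cluster BJPU
  updated: d(BJPU,VX)=167/8, d(BJPU,W)=41/2
iteration 5: select VX,W (d=33/2); attach at lengths (31/4, 33/4); label the merged cluster VWX
  updated: d(BJPU,VWX)=83/4
iteration 6: select BJPU,VWX (d=83/4); attach at lengths (9/2, 17/8); label the merged cluster BJPUVWX
final tree: (((B:3,U:3):23/8,(J:5/2,P:5/2):27/8):9/2,((V:1/2,X:1/2):31/4,W:33/4):17/8)
total length: 327/8

(((B:3,U:3):23/8,(J:5/2,P:5/2):27/8):9/2,((V:1/2,X:1/2):31/4,W:33/4):17/8)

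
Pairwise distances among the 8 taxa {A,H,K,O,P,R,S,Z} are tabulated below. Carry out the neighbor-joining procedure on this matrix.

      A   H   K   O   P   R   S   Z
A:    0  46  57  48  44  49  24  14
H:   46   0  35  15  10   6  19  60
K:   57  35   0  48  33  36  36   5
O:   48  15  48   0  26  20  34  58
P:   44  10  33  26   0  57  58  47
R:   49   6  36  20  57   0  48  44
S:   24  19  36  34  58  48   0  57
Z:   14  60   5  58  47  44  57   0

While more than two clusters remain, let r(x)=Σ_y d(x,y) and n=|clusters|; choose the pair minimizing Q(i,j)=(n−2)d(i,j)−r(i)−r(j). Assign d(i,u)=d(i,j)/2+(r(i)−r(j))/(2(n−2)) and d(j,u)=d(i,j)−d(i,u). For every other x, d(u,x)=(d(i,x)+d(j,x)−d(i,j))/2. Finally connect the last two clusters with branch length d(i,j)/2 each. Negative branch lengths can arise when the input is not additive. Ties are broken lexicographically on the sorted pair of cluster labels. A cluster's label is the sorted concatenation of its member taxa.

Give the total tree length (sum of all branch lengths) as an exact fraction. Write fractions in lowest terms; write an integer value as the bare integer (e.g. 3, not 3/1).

3413/32

step 1: merge (K,Z) at d=5, Q=-505; branch lengths K→-5/12, Z→65/12; new cluster KZ
  updated: d(A,KZ)=33, d(H,KZ)=45, d(KZ,O)=101/2, d(KZ,P)=75/2, d(KZ,R)=75/2, d(KZ,S)=44
step 2: merge (A,S) at d=24, Q=-351; branch lengths A→137/10, S→103/10; new cluster AS
  updated: d(AS,H)=41/2, d(AS,KZ)=53/2, d(AS,O)=29, d(AS,P)=39, d(AS,R)=73/2
step 3: merge (AS,KZ) at d=53/2, Q=-485/2; branch lengths AS→121/16, KZ→303/16; new cluster AKSZ
  updated: d(AKSZ,H)=39/2, d(AKSZ,O)=53/2, d(AKSZ,P)=25, d(AKSZ,R)=95/4
step 4: merge (H,R) at d=6, Q=-557/4; branch lengths H→-51/8, R→99/8; new cluster HR
  updated: d(AKSZ,HR)=149/8, d(HR,O)=29/2, d(HR,P)=61/2
step 5: merge (AKSZ,P) at d=25, Q=-813/8; branch lengths AKSZ→309/32, P→491/32; new cluster AKPSZ
  updated: d(AKPSZ,HR)=193/16, d(AKPSZ,O)=55/4
step 6: merge (AKPSZ,HR) at d=193/16, Q=-645/16; branch lengths AKPSZ→181/32, HR→205/32; new cluster AHKPRSZ
  updated: d(AHKPRSZ,O)=259/32
step 7: merge (AHKPRSZ,O) at d=259/32; branch lengths AHKPRSZ→259/64, O→259/64; new cluster AHKOPRSZ
final tree: (((((A:137/10,S:103/10):121/16,(K:-5/12,Z:65/12):303/16):309/32,P:491/32):181/32,(H:-51/8,R:99/8):205/32):259/64,O:259/64)
total length: 3413/32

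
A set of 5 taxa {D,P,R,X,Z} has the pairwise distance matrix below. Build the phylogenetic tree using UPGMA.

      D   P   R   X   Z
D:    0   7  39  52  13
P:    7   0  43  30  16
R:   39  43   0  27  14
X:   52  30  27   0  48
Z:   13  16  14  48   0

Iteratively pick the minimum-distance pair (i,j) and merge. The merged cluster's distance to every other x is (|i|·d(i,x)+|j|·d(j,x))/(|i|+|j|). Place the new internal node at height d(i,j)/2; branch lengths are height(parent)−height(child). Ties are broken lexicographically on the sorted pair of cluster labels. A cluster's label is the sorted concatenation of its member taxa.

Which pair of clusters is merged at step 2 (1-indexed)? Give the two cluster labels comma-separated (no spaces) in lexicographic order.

R,Z

1. join D+P (d=7) ⇒ DP; edges |D|=7/2, |P|=7/2
  updated: d(DP,R)=41, d(DP,X)=41, d(DP,Z)=29/2
2. join R+Z (d=14) ⇒ RZ; edges |R|=7, |Z|=7
  updated: d(DP,RZ)=111/4, d(RZ,X)=75/2
3. join DP+RZ (d=111/4) ⇒ DPRZ; edges |DP|=83/8, |RZ|=55/8
  updated: d(DPRZ,X)=157/4
4. join DPRZ+X (d=157/4) ⇒ DPRXZ; edges |DPRZ|=23/4, |X|=157/8
final tree: (((D:7/2,P:7/2):83/8,(R:7,Z:7):55/8):23/4,X:157/8)
total length: 509/8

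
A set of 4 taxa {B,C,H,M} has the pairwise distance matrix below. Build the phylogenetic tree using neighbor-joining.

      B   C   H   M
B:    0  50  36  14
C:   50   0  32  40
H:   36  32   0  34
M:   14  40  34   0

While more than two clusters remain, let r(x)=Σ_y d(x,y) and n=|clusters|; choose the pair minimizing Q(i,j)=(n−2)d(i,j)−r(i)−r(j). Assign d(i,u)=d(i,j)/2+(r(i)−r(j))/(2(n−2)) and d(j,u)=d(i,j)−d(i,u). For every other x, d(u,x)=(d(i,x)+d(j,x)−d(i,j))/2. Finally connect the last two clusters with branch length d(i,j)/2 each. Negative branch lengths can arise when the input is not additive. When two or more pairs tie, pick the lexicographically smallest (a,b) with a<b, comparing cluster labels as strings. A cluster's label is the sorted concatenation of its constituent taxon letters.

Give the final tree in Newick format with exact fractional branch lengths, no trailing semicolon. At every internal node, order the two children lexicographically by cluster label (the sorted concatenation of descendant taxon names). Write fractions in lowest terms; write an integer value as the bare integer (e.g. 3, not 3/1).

1. join B+M (d=14, Q=-160) ⇒ BM; edges |B|=10, |M|=4
  updated: d(BM,C)=38, d(BM,H)=28
2. join BM+C (d=38, Q=-98) ⇒ BCM; edges |BM|=17, |C|=21
  updated: d(BCM,H)=11
3. join BCM+H (d=11) ⇒ BCHM; edges |BCM|=11/2, |H|=11/2
final tree: (((B:10,M:4):17,C:21):11/2,H:11/2)
total length: 63

(((B:10,M:4):17,C:21):11/2,H:11/2)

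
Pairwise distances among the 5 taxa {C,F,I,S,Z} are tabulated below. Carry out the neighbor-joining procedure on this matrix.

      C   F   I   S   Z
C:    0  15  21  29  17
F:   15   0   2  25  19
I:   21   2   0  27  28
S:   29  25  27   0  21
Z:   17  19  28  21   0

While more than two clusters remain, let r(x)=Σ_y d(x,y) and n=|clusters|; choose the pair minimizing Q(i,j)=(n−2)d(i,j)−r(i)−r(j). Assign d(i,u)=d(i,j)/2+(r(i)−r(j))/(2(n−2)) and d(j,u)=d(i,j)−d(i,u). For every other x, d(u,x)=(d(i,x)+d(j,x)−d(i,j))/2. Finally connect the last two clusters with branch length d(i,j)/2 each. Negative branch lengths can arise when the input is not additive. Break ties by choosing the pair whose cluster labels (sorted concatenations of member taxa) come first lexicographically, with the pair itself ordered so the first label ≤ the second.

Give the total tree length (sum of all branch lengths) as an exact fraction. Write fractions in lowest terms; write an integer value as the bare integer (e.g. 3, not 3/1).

355/8

iteration 1: select F,I (d=2, Q=-133); attach at lengths (-11/6, 23/6); label the merged cluster FI
  updated: d(C,FI)=17, d(FI,S)=25, d(FI,Z)=45/2
iteration 2: select C,FI (d=17, Q=-187/2); attach at lengths (65/8, 71/8); label the merged cluster CFI
  updated: d(CFI,S)=37/2, d(CFI,Z)=45/4
iteration 3: select CFI,S (d=37/2, Q=-203/4); attach at lengths (35/8, 113/8); label the merged cluster CFIS
  updated: d(CFIS,Z)=55/8
iteration 4: select CFIS,Z (d=55/8); attach at lengths (55/16, 55/16); label the merged cluster CFISZ
final tree: (((C:65/8,(F:-11/6,I:23/6):71/8):35/8,S:113/8):55/16,Z:55/16)
total length: 355/8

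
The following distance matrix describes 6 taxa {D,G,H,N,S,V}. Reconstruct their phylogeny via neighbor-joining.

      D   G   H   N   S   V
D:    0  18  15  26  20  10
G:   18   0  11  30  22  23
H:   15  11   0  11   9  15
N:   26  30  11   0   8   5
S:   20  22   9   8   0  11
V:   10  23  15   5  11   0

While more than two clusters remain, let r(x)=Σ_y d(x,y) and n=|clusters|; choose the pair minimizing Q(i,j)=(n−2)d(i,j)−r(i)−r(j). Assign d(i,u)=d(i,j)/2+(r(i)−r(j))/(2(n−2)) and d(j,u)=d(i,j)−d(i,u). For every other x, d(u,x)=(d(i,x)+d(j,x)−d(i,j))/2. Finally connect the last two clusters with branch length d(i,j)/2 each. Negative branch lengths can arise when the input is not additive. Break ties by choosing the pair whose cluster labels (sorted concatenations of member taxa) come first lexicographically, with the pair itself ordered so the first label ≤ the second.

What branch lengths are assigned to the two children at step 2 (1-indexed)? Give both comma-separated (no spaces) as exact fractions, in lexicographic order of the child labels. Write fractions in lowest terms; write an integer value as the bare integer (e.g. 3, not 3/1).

iteration 1: select N,V (d=5, Q=-124); attach at lengths (9/2, 1/2); label the merged cluster NV
  updated: d(D,NV)=31/2, d(G,NV)=24, d(H,NV)=21/2, d(NV,S)=7
iteration 2: select NV,S (d=7, Q=-94); attach at lengths (10/3, 11/3); label the merged cluster NSV
  updated: d(D,NSV)=57/4, d(G,NSV)=39/2, d(H,NSV)=25/4
iteration 3: select D,G (d=18, Q=-239/4); attach at lengths (139/16, 149/16); label the merged cluster DG
  updated: d(DG,H)=4, d(DG,NSV)=63/8
iteration 4: select DG,H (d=4, Q=-145/8); attach at lengths (45/16, 19/16); label the merged cluster DGH
  updated: d(DGH,NSV)=81/16
iteration 5: select DGH,NSV (d=81/16); attach at lengths (81/32, 81/32); label the merged cluster DGHNSV
final tree: (((D:139/16,G:149/16):45/16,H:19/16):81/32,((N:9/2,V:1/2):10/3,S:11/3):81/32)
total length: 625/16

10/3,11/3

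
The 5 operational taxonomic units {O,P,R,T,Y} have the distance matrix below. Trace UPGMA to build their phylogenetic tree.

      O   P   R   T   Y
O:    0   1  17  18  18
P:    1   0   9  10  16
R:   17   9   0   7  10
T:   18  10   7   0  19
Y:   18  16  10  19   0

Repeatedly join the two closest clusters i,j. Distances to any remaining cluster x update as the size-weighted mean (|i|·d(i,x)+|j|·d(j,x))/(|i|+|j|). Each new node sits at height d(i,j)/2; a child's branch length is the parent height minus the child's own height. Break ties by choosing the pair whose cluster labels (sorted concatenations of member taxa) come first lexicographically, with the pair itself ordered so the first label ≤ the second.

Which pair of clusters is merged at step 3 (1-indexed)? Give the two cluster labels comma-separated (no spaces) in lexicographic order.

OP,RT

1. join O+P (d=1) ⇒ OP; edges |O|=1/2, |P|=1/2
  updated: d(OP,R)=13, d(OP,T)=14, d(OP,Y)=17
2. join R+T (d=7) ⇒ RT; edges |R|=7/2, |T|=7/2
  updated: d(OP,RT)=27/2, d(RT,Y)=29/2
3. join OP+RT (d=27/2) ⇒ OPRT; edges |OP|=25/4, |RT|=13/4
  updated: d(OPRT,Y)=63/4
4. join OPRT+Y (d=63/4) ⇒ OPRTY; edges |OPRT|=9/8, |Y|=63/8
final tree: (((O:1/2,P:1/2):25/4,(R:7/2,T:7/2):13/4):9/8,Y:63/8)
total length: 53/2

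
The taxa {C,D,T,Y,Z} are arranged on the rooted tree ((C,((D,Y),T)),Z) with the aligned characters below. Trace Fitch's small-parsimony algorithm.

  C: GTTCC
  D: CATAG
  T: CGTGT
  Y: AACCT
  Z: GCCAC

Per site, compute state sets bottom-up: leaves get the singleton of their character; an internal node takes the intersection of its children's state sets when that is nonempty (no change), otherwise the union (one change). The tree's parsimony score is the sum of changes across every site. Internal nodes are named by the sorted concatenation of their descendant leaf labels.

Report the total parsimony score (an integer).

site 0, node DY: D={C} ∪ Y={A} → {A,C} (+1)
site 0, node DTY: DY={A,C} ∩ T={C} → {C} (+0)
site 0, node CDTY: C={G} ∪ DTY={C} → {C,G} (+1)
site 0, node CDTYZ: CDTY={C,G} ∩ Z={G} → {G} (+0)
site 1, node DY: D={A} ∩ Y={A} → {A} (+0)
site 1, node DTY: DY={A} ∪ T={G} → {A,G} (+1)
site 1, node CDTY: C={T} ∪ DTY={A,G} → {A,G,T} (+1)
site 1, node CDTYZ: CDTY={A,G,T} ∪ Z={C} → {A,C,G,T} (+1)
site 2, node DY: D={T} ∪ Y={C} → {C,T} (+1)
site 2, node DTY: DY={C,T} ∩ T={T} → {T} (+0)
site 2, node CDTY: C={T} ∩ DTY={T} → {T} (+0)
site 2, node CDTYZ: CDTY={T} ∪ Z={C} → {C,T} (+1)
site 3, node DY: D={A} ∪ Y={C} → {A,C} (+1)
site 3, node DTY: DY={A,C} ∪ T={G} → {A,C,G} (+1)
site 3, node CDTY: C={C} ∩ DTY={A,C,G} → {C} (+0)
site 3, node CDTYZ: CDTY={C} ∪ Z={A} → {A,C} (+1)
site 4, node DY: D={G} ∪ Y={T} → {G,T} (+1)
site 4, node DTY: DY={G,T} ∩ T={T} → {T} (+0)
site 4, node CDTY: C={C} ∪ DTY={T} → {C,T} (+1)
site 4, node CDTYZ: CDTY={C,T} ∩ Z={C} → {C} (+0)
per-site changes: [2, 3, 2, 3, 2]; total = 12

12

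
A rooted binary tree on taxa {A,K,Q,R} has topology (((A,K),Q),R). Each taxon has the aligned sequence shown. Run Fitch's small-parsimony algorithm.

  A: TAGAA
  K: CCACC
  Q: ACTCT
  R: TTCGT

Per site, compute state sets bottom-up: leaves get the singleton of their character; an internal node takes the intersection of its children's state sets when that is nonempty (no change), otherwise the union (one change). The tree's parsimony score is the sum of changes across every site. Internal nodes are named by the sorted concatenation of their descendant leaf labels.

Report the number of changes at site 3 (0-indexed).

site 0, node AK: A={T} ∪ K={C} → {C,T} (+1)
site 0, node AKQ: AK={C,T} ∪ Q={A} → {A,C,T} (+1)
site 0, node AKQR: AKQ={A,C,T} ∩ R={T} → {T} (+0)
site 1, node AK: A={A} ∪ K={C} → {A,C} (+1)
site 1, node AKQ: AK={A,C} ∩ Q={C} → {C} (+0)
site 1, node AKQR: AKQ={C} ∪ R={T} → {C,T} (+1)
site 2, node AK: A={G} ∪ K={A} → {A,G} (+1)
site 2, node AKQ: AK={A,G} ∪ Q={T} → {A,G,T} (+1)
site 2, node AKQR: AKQ={A,G,T} ∪ R={C} → {A,C,G,T} (+1)
site 3, node AK: A={A} ∪ K={C} → {A,C} (+1)
site 3, node AKQ: AK={A,C} ∩ Q={C} → {C} (+0)
site 3, node AKQR: AKQ={C} ∪ R={G} → {C,G} (+1)
site 4, node AK: A={A} ∪ K={C} → {A,C} (+1)
site 4, node AKQ: AK={A,C} ∪ Q={T} → {A,C,T} (+1)
site 4, node AKQR: AKQ={A,C,T} ∩ R={T} → {T} (+0)
per-site changes: [2, 2, 3, 2, 2]; total = 11

2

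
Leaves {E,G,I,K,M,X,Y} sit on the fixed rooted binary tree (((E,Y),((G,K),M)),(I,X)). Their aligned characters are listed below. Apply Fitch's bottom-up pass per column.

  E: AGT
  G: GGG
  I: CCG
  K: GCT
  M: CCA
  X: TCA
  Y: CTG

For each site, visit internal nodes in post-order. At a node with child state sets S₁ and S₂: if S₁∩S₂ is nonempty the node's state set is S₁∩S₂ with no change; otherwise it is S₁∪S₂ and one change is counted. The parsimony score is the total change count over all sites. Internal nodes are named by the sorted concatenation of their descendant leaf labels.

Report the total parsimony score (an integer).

10

EY@0: {A} ∪ {C} = {A,C} (union, +1)
GK@0: {G} ∩ {G} = {G} (intersection, +0)
GKM@0: {G} ∪ {C} = {C,G} (union, +1)
EGKMY@0: {A,C} ∩ {C,G} = {C} (intersection, +0)
IX@0: {C} ∪ {T} = {C,T} (union, +1)
EGIKMXY@0: {C} ∩ {C,T} = {C} (intersection, +0)
EY@1: {G} ∪ {T} = {G,T} (union, +1)
GK@1: {G} ∪ {C} = {C,G} (union, +1)
GKM@1: {C,G} ∩ {C} = {C} (intersection, +0)
EGKMY@1: {G,T} ∪ {C} = {C,G,T} (union, +1)
IX@1: {C} ∩ {C} = {C} (intersection, +0)
EGIKMXY@1: {C,G,T} ∩ {C} = {C} (intersection, +0)
EY@2: {T} ∪ {G} = {G,T} (union, +1)
GK@2: {G} ∪ {T} = {G,T} (union, +1)
GKM@2: {G,T} ∪ {A} = {A,G,T} (union, +1)
EGKMY@2: {G,T} ∩ {A,G,T} = {G,T} (intersection, +0)
IX@2: {G} ∪ {A} = {A,G} (union, +1)
EGIKMXY@2: {G,T} ∩ {A,G} = {G} (intersection, +0)
per-site changes: [3, 3, 4]; total = 10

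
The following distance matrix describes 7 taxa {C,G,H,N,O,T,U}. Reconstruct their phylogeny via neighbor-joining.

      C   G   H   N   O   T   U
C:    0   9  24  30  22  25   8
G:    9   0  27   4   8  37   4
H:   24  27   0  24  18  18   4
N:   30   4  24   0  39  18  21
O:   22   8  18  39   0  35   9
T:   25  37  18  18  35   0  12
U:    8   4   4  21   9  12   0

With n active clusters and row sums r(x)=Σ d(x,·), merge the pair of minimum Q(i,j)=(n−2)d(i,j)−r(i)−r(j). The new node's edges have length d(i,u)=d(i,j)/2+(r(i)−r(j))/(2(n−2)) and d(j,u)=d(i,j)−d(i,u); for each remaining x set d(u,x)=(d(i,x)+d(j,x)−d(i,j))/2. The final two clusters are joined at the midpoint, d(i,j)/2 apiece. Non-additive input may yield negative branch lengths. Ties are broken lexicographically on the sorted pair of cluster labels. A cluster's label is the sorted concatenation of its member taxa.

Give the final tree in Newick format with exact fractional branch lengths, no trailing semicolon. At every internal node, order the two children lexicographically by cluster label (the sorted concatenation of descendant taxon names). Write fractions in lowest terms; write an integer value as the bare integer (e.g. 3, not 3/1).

iteration 1: select G,N (d=4, Q=-205); attach at lengths (-27/10, 67/10); label the merged cluster GN
  updated: d(C,GN)=35/2, d(GN,H)=47/2, d(GN,O)=43/2, d(GN,T)=51/2, d(GN,U)=21/2
iteration 2: select H,T (d=18, Q=-131); attach at lengths (11/2, 25/2); label the merged cluster HT
  updated: d(C,HT)=31/2, d(GN,HT)=31/2, d(HT,O)=35/2, d(HT,U)=-1
iteration 3: select HT,U (d=-1, Q=-77); attach at lengths (3, -4); label the merged cluster HTU
  updated: d(C,HTU)=49/4, d(GN,HTU)=27/2, d(HTU,O)=55/4
iteration 4: select C,GN (d=35/2, Q=-277/4); attach at lengths (137/16, 143/16); label the merged cluster CGN
  updated: d(CGN,HTU)=33/8, d(CGN,O)=13
iteration 5: select CGN,HTU (d=33/8, Q=-247/8); attach at lengths (27/16, 39/16); label the merged cluster CGHNTU
  updated: d(CGHNTU,O)=181/16
iteration 6: select CGHNTU,O (d=181/16); attach at lengths (181/32, 181/32); label the merged cluster CGHNOTU
final tree: (((C:137/16,(G:-27/10,N:67/10):143/16):27/16,((H:11/2,T:25/2):3,U:-4):39/16):181/32,O:181/32)
total length: 863/16

(((C:137/16,(G:-27/10,N:67/10):143/16):27/16,((H:11/2,T:25/2):3,U:-4):39/16):181/32,O:181/32)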